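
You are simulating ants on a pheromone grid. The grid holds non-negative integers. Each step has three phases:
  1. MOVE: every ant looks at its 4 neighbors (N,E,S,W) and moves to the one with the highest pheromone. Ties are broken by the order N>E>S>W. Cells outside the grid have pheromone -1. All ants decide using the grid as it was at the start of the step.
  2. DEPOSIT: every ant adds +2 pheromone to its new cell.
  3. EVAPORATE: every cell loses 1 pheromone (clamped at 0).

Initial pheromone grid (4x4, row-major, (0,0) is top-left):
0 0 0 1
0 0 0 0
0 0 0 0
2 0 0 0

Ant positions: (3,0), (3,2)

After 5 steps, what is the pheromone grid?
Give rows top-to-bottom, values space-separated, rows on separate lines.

After step 1: ants at (2,0),(2,2)
  0 0 0 0
  0 0 0 0
  1 0 1 0
  1 0 0 0
After step 2: ants at (3,0),(1,2)
  0 0 0 0
  0 0 1 0
  0 0 0 0
  2 0 0 0
After step 3: ants at (2,0),(0,2)
  0 0 1 0
  0 0 0 0
  1 0 0 0
  1 0 0 0
After step 4: ants at (3,0),(0,3)
  0 0 0 1
  0 0 0 0
  0 0 0 0
  2 0 0 0
After step 5: ants at (2,0),(1,3)
  0 0 0 0
  0 0 0 1
  1 0 0 0
  1 0 0 0

0 0 0 0
0 0 0 1
1 0 0 0
1 0 0 0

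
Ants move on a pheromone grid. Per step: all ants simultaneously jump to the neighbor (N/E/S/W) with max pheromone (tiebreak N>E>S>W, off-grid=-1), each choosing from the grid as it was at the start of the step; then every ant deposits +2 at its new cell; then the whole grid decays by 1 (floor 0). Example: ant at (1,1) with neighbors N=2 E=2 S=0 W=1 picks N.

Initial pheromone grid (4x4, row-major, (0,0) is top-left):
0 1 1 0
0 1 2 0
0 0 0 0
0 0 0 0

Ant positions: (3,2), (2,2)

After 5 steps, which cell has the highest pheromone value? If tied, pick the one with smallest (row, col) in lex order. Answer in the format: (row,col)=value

Step 1: ant0:(3,2)->N->(2,2) | ant1:(2,2)->N->(1,2)
  grid max=3 at (1,2)
Step 2: ant0:(2,2)->N->(1,2) | ant1:(1,2)->S->(2,2)
  grid max=4 at (1,2)
Step 3: ant0:(1,2)->S->(2,2) | ant1:(2,2)->N->(1,2)
  grid max=5 at (1,2)
Step 4: ant0:(2,2)->N->(1,2) | ant1:(1,2)->S->(2,2)
  grid max=6 at (1,2)
Step 5: ant0:(1,2)->S->(2,2) | ant1:(2,2)->N->(1,2)
  grid max=7 at (1,2)
Final grid:
  0 0 0 0
  0 0 7 0
  0 0 5 0
  0 0 0 0
Max pheromone 7 at (1,2)

Answer: (1,2)=7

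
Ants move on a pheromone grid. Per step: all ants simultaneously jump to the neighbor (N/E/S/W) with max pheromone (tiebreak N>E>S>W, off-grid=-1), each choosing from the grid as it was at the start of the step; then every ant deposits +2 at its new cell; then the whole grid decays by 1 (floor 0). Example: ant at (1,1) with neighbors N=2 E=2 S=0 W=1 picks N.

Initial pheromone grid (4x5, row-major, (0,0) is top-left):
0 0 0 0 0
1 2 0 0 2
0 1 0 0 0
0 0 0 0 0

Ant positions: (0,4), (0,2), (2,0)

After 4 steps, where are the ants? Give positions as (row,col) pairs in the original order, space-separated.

Step 1: ant0:(0,4)->S->(1,4) | ant1:(0,2)->E->(0,3) | ant2:(2,0)->N->(1,0)
  grid max=3 at (1,4)
Step 2: ant0:(1,4)->N->(0,4) | ant1:(0,3)->E->(0,4) | ant2:(1,0)->E->(1,1)
  grid max=3 at (0,4)
Step 3: ant0:(0,4)->S->(1,4) | ant1:(0,4)->S->(1,4) | ant2:(1,1)->W->(1,0)
  grid max=5 at (1,4)
Step 4: ant0:(1,4)->N->(0,4) | ant1:(1,4)->N->(0,4) | ant2:(1,0)->E->(1,1)
  grid max=5 at (0,4)

(0,4) (0,4) (1,1)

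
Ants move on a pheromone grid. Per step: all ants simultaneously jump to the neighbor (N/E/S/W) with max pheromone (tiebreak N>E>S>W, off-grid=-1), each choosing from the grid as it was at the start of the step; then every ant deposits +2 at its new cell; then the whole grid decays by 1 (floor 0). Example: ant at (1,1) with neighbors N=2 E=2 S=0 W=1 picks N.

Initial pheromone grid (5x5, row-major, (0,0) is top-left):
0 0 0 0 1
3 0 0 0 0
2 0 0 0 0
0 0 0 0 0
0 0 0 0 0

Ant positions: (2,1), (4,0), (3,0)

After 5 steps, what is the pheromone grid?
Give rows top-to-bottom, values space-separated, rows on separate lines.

After step 1: ants at (2,0),(3,0),(2,0)
  0 0 0 0 0
  2 0 0 0 0
  5 0 0 0 0
  1 0 0 0 0
  0 0 0 0 0
After step 2: ants at (1,0),(2,0),(1,0)
  0 0 0 0 0
  5 0 0 0 0
  6 0 0 0 0
  0 0 0 0 0
  0 0 0 0 0
After step 3: ants at (2,0),(1,0),(2,0)
  0 0 0 0 0
  6 0 0 0 0
  9 0 0 0 0
  0 0 0 0 0
  0 0 0 0 0
After step 4: ants at (1,0),(2,0),(1,0)
  0 0 0 0 0
  9 0 0 0 0
  10 0 0 0 0
  0 0 0 0 0
  0 0 0 0 0
After step 5: ants at (2,0),(1,0),(2,0)
  0 0 0 0 0
  10 0 0 0 0
  13 0 0 0 0
  0 0 0 0 0
  0 0 0 0 0

0 0 0 0 0
10 0 0 0 0
13 0 0 0 0
0 0 0 0 0
0 0 0 0 0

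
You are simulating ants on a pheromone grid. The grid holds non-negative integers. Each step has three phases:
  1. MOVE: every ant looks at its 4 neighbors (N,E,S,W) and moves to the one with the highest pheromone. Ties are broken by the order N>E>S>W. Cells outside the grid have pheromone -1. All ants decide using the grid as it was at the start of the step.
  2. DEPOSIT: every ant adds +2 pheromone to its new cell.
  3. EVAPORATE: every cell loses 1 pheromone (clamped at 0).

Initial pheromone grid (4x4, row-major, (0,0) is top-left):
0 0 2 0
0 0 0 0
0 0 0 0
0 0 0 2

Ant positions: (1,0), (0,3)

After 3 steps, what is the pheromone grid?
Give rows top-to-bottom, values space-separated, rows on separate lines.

After step 1: ants at (0,0),(0,2)
  1 0 3 0
  0 0 0 0
  0 0 0 0
  0 0 0 1
After step 2: ants at (0,1),(0,3)
  0 1 2 1
  0 0 0 0
  0 0 0 0
  0 0 0 0
After step 3: ants at (0,2),(0,2)
  0 0 5 0
  0 0 0 0
  0 0 0 0
  0 0 0 0

0 0 5 0
0 0 0 0
0 0 0 0
0 0 0 0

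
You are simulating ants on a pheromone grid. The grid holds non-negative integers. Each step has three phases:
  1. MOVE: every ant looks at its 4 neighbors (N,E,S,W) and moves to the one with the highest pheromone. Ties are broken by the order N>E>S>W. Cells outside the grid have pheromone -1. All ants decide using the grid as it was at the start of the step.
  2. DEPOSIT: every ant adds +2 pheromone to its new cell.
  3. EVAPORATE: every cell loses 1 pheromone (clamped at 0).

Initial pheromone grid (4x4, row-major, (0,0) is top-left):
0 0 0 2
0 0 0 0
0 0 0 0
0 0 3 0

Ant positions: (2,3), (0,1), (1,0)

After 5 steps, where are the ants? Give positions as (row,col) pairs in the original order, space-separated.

Step 1: ant0:(2,3)->N->(1,3) | ant1:(0,1)->E->(0,2) | ant2:(1,0)->N->(0,0)
  grid max=2 at (3,2)
Step 2: ant0:(1,3)->N->(0,3) | ant1:(0,2)->E->(0,3) | ant2:(0,0)->E->(0,1)
  grid max=4 at (0,3)
Step 3: ant0:(0,3)->S->(1,3) | ant1:(0,3)->S->(1,3) | ant2:(0,1)->E->(0,2)
  grid max=3 at (0,3)
Step 4: ant0:(1,3)->N->(0,3) | ant1:(1,3)->N->(0,3) | ant2:(0,2)->E->(0,3)
  grid max=8 at (0,3)
Step 5: ant0:(0,3)->S->(1,3) | ant1:(0,3)->S->(1,3) | ant2:(0,3)->S->(1,3)
  grid max=7 at (0,3)

(1,3) (1,3) (1,3)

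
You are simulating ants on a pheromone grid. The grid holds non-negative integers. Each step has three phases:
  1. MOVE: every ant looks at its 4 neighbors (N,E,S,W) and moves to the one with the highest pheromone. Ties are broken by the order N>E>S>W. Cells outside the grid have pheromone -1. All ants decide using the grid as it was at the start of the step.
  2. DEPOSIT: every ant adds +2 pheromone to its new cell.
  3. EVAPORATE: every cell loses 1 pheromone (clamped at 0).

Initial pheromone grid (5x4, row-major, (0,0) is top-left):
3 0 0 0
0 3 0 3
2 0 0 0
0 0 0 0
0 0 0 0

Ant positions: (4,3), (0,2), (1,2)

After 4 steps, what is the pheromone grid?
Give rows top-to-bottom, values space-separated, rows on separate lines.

After step 1: ants at (3,3),(0,3),(1,3)
  2 0 0 1
  0 2 0 4
  1 0 0 0
  0 0 0 1
  0 0 0 0
After step 2: ants at (2,3),(1,3),(0,3)
  1 0 0 2
  0 1 0 5
  0 0 0 1
  0 0 0 0
  0 0 0 0
After step 3: ants at (1,3),(0,3),(1,3)
  0 0 0 3
  0 0 0 8
  0 0 0 0
  0 0 0 0
  0 0 0 0
After step 4: ants at (0,3),(1,3),(0,3)
  0 0 0 6
  0 0 0 9
  0 0 0 0
  0 0 0 0
  0 0 0 0

0 0 0 6
0 0 0 9
0 0 0 0
0 0 0 0
0 0 0 0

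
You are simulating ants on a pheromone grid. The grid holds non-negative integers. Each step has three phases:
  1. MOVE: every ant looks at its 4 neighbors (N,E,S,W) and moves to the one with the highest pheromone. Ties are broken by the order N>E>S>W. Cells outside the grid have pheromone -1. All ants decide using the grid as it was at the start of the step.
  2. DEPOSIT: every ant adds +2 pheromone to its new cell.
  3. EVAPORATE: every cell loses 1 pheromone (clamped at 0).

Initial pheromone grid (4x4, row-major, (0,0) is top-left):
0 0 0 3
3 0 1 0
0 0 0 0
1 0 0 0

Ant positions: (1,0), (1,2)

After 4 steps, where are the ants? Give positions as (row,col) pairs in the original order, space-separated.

Step 1: ant0:(1,0)->N->(0,0) | ant1:(1,2)->N->(0,2)
  grid max=2 at (0,3)
Step 2: ant0:(0,0)->S->(1,0) | ant1:(0,2)->E->(0,3)
  grid max=3 at (0,3)
Step 3: ant0:(1,0)->N->(0,0) | ant1:(0,3)->S->(1,3)
  grid max=2 at (0,3)
Step 4: ant0:(0,0)->S->(1,0) | ant1:(1,3)->N->(0,3)
  grid max=3 at (0,3)

(1,0) (0,3)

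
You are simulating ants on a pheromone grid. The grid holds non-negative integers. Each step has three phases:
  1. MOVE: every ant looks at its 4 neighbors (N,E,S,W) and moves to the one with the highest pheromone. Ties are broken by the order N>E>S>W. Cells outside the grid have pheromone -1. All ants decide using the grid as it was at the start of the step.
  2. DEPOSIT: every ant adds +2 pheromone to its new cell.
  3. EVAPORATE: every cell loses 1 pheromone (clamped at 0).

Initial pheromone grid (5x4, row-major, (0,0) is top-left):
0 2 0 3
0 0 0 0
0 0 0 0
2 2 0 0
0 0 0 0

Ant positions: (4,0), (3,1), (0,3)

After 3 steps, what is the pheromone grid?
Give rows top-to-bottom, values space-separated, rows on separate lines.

After step 1: ants at (3,0),(3,0),(1,3)
  0 1 0 2
  0 0 0 1
  0 0 0 0
  5 1 0 0
  0 0 0 0
After step 2: ants at (3,1),(3,1),(0,3)
  0 0 0 3
  0 0 0 0
  0 0 0 0
  4 4 0 0
  0 0 0 0
After step 3: ants at (3,0),(3,0),(1,3)
  0 0 0 2
  0 0 0 1
  0 0 0 0
  7 3 0 0
  0 0 0 0

0 0 0 2
0 0 0 1
0 0 0 0
7 3 0 0
0 0 0 0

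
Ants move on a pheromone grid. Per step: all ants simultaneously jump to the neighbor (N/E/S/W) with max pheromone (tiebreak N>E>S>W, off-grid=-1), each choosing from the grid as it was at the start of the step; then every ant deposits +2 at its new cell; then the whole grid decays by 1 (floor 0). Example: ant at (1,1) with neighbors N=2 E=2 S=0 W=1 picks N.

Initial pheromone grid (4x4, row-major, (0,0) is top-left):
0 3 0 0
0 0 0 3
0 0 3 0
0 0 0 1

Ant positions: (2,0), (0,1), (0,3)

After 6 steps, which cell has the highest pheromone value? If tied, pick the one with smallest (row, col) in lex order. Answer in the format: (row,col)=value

Answer: (0,1)=7

Derivation:
Step 1: ant0:(2,0)->N->(1,0) | ant1:(0,1)->E->(0,2) | ant2:(0,3)->S->(1,3)
  grid max=4 at (1,3)
Step 2: ant0:(1,0)->N->(0,0) | ant1:(0,2)->W->(0,1) | ant2:(1,3)->N->(0,3)
  grid max=3 at (0,1)
Step 3: ant0:(0,0)->E->(0,1) | ant1:(0,1)->W->(0,0) | ant2:(0,3)->S->(1,3)
  grid max=4 at (0,1)
Step 4: ant0:(0,1)->W->(0,0) | ant1:(0,0)->E->(0,1) | ant2:(1,3)->N->(0,3)
  grid max=5 at (0,1)
Step 5: ant0:(0,0)->E->(0,1) | ant1:(0,1)->W->(0,0) | ant2:(0,3)->S->(1,3)
  grid max=6 at (0,1)
Step 6: ant0:(0,1)->W->(0,0) | ant1:(0,0)->E->(0,1) | ant2:(1,3)->N->(0,3)
  grid max=7 at (0,1)
Final grid:
  5 7 0 1
  0 0 0 3
  0 0 0 0
  0 0 0 0
Max pheromone 7 at (0,1)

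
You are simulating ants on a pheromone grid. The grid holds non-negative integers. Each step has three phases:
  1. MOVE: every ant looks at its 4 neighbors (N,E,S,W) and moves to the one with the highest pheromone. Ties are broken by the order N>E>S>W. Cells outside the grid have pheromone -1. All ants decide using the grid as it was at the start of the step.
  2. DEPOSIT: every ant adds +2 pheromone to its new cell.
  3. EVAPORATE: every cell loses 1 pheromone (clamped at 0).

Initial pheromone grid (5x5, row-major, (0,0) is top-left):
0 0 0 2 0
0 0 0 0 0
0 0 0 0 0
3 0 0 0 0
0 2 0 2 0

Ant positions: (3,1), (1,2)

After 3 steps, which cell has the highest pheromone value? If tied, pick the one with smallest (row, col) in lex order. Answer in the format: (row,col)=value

Answer: (3,0)=4

Derivation:
Step 1: ant0:(3,1)->W->(3,0) | ant1:(1,2)->N->(0,2)
  grid max=4 at (3,0)
Step 2: ant0:(3,0)->N->(2,0) | ant1:(0,2)->E->(0,3)
  grid max=3 at (3,0)
Step 3: ant0:(2,0)->S->(3,0) | ant1:(0,3)->E->(0,4)
  grid max=4 at (3,0)
Final grid:
  0 0 0 1 1
  0 0 0 0 0
  0 0 0 0 0
  4 0 0 0 0
  0 0 0 0 0
Max pheromone 4 at (3,0)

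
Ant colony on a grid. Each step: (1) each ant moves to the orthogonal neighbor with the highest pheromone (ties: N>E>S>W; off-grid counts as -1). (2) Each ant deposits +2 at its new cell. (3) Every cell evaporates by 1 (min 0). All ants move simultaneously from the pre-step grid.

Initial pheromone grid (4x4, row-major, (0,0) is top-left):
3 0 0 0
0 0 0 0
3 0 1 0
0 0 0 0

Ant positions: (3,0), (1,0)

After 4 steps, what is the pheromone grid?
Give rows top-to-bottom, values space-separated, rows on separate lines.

After step 1: ants at (2,0),(0,0)
  4 0 0 0
  0 0 0 0
  4 0 0 0
  0 0 0 0
After step 2: ants at (1,0),(0,1)
  3 1 0 0
  1 0 0 0
  3 0 0 0
  0 0 0 0
After step 3: ants at (0,0),(0,0)
  6 0 0 0
  0 0 0 0
  2 0 0 0
  0 0 0 0
After step 4: ants at (0,1),(0,1)
  5 3 0 0
  0 0 0 0
  1 0 0 0
  0 0 0 0

5 3 0 0
0 0 0 0
1 0 0 0
0 0 0 0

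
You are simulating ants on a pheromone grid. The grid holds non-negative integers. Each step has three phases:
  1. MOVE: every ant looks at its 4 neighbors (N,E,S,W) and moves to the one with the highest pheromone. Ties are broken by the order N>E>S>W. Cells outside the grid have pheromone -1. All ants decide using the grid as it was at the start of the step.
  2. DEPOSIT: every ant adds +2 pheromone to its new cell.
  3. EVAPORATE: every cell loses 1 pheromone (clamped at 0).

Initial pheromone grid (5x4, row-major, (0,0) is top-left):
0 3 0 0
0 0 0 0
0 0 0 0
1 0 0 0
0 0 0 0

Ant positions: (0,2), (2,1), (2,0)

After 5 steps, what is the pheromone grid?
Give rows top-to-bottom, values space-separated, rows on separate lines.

After step 1: ants at (0,1),(1,1),(3,0)
  0 4 0 0
  0 1 0 0
  0 0 0 0
  2 0 0 0
  0 0 0 0
After step 2: ants at (1,1),(0,1),(2,0)
  0 5 0 0
  0 2 0 0
  1 0 0 0
  1 0 0 0
  0 0 0 0
After step 3: ants at (0,1),(1,1),(3,0)
  0 6 0 0
  0 3 0 0
  0 0 0 0
  2 0 0 0
  0 0 0 0
After step 4: ants at (1,1),(0,1),(2,0)
  0 7 0 0
  0 4 0 0
  1 0 0 0
  1 0 0 0
  0 0 0 0
After step 5: ants at (0,1),(1,1),(3,0)
  0 8 0 0
  0 5 0 0
  0 0 0 0
  2 0 0 0
  0 0 0 0

0 8 0 0
0 5 0 0
0 0 0 0
2 0 0 0
0 0 0 0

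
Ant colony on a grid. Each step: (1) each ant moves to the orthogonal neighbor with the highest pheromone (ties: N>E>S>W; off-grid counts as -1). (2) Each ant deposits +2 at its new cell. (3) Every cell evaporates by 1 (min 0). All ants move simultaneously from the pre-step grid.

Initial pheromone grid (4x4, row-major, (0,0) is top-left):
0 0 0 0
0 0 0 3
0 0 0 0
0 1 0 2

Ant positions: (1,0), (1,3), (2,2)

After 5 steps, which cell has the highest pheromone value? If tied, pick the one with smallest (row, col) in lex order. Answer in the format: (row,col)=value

Answer: (1,3)=8

Derivation:
Step 1: ant0:(1,0)->N->(0,0) | ant1:(1,3)->N->(0,3) | ant2:(2,2)->N->(1,2)
  grid max=2 at (1,3)
Step 2: ant0:(0,0)->E->(0,1) | ant1:(0,3)->S->(1,3) | ant2:(1,2)->E->(1,3)
  grid max=5 at (1,3)
Step 3: ant0:(0,1)->E->(0,2) | ant1:(1,3)->N->(0,3) | ant2:(1,3)->N->(0,3)
  grid max=4 at (1,3)
Step 4: ant0:(0,2)->E->(0,3) | ant1:(0,3)->S->(1,3) | ant2:(0,3)->S->(1,3)
  grid max=7 at (1,3)
Step 5: ant0:(0,3)->S->(1,3) | ant1:(1,3)->N->(0,3) | ant2:(1,3)->N->(0,3)
  grid max=8 at (1,3)
Final grid:
  0 0 0 7
  0 0 0 8
  0 0 0 0
  0 0 0 0
Max pheromone 8 at (1,3)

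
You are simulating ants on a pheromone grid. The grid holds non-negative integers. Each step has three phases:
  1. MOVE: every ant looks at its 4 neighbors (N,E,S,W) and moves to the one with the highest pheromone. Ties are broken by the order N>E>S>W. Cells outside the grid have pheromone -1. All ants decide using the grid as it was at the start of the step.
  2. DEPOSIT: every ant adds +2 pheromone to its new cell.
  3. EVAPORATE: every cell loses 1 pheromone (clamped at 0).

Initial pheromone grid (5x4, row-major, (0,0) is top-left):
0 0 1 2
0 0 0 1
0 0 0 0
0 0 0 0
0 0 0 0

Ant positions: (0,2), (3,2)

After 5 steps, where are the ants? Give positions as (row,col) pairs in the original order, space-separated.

Step 1: ant0:(0,2)->E->(0,3) | ant1:(3,2)->N->(2,2)
  grid max=3 at (0,3)
Step 2: ant0:(0,3)->S->(1,3) | ant1:(2,2)->N->(1,2)
  grid max=2 at (0,3)
Step 3: ant0:(1,3)->N->(0,3) | ant1:(1,2)->E->(1,3)
  grid max=3 at (0,3)
Step 4: ant0:(0,3)->S->(1,3) | ant1:(1,3)->N->(0,3)
  grid max=4 at (0,3)
Step 5: ant0:(1,3)->N->(0,3) | ant1:(0,3)->S->(1,3)
  grid max=5 at (0,3)

(0,3) (1,3)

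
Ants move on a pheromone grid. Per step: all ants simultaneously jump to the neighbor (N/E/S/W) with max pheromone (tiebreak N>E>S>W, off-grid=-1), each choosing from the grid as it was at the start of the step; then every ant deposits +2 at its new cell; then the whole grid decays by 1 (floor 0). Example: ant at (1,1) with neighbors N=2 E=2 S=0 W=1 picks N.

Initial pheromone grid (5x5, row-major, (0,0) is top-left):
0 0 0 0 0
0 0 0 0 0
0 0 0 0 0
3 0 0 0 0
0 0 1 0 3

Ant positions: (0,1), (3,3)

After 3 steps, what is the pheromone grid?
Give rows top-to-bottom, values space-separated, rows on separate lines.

After step 1: ants at (0,2),(2,3)
  0 0 1 0 0
  0 0 0 0 0
  0 0 0 1 0
  2 0 0 0 0
  0 0 0 0 2
After step 2: ants at (0,3),(1,3)
  0 0 0 1 0
  0 0 0 1 0
  0 0 0 0 0
  1 0 0 0 0
  0 0 0 0 1
After step 3: ants at (1,3),(0,3)
  0 0 0 2 0
  0 0 0 2 0
  0 0 0 0 0
  0 0 0 0 0
  0 0 0 0 0

0 0 0 2 0
0 0 0 2 0
0 0 0 0 0
0 0 0 0 0
0 0 0 0 0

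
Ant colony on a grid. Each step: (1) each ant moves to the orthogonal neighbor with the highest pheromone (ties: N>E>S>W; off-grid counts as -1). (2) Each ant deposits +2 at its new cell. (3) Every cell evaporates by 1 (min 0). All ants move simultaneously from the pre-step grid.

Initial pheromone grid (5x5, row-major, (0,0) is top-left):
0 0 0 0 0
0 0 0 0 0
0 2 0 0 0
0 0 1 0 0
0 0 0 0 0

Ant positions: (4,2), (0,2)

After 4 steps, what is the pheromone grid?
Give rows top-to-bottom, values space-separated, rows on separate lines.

After step 1: ants at (3,2),(0,3)
  0 0 0 1 0
  0 0 0 0 0
  0 1 0 0 0
  0 0 2 0 0
  0 0 0 0 0
After step 2: ants at (2,2),(0,4)
  0 0 0 0 1
  0 0 0 0 0
  0 0 1 0 0
  0 0 1 0 0
  0 0 0 0 0
After step 3: ants at (3,2),(1,4)
  0 0 0 0 0
  0 0 0 0 1
  0 0 0 0 0
  0 0 2 0 0
  0 0 0 0 0
After step 4: ants at (2,2),(0,4)
  0 0 0 0 1
  0 0 0 0 0
  0 0 1 0 0
  0 0 1 0 0
  0 0 0 0 0

0 0 0 0 1
0 0 0 0 0
0 0 1 0 0
0 0 1 0 0
0 0 0 0 0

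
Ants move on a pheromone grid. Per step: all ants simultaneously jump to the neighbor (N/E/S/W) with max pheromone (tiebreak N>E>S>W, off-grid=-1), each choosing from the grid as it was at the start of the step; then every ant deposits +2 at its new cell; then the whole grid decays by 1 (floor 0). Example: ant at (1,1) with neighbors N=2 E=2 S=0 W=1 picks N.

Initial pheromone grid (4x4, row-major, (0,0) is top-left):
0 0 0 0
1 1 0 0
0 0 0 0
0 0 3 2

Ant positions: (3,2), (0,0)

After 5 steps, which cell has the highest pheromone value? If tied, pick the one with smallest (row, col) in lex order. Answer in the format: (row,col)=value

Step 1: ant0:(3,2)->E->(3,3) | ant1:(0,0)->S->(1,0)
  grid max=3 at (3,3)
Step 2: ant0:(3,3)->W->(3,2) | ant1:(1,0)->N->(0,0)
  grid max=3 at (3,2)
Step 3: ant0:(3,2)->E->(3,3) | ant1:(0,0)->S->(1,0)
  grid max=3 at (3,3)
Step 4: ant0:(3,3)->W->(3,2) | ant1:(1,0)->N->(0,0)
  grid max=3 at (3,2)
Step 5: ant0:(3,2)->E->(3,3) | ant1:(0,0)->S->(1,0)
  grid max=3 at (3,3)
Final grid:
  0 0 0 0
  2 0 0 0
  0 0 0 0
  0 0 2 3
Max pheromone 3 at (3,3)

Answer: (3,3)=3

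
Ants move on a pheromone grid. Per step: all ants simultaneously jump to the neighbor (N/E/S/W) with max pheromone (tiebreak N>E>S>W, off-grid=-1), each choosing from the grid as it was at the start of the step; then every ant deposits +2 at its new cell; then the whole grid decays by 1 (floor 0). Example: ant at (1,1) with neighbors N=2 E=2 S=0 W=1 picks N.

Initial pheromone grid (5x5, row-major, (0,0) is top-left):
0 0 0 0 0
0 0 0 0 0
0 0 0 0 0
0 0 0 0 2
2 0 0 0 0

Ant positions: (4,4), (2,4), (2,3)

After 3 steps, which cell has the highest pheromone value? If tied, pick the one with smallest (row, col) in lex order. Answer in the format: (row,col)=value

Answer: (3,4)=7

Derivation:
Step 1: ant0:(4,4)->N->(3,4) | ant1:(2,4)->S->(3,4) | ant2:(2,3)->N->(1,3)
  grid max=5 at (3,4)
Step 2: ant0:(3,4)->N->(2,4) | ant1:(3,4)->N->(2,4) | ant2:(1,3)->N->(0,3)
  grid max=4 at (3,4)
Step 3: ant0:(2,4)->S->(3,4) | ant1:(2,4)->S->(3,4) | ant2:(0,3)->E->(0,4)
  grid max=7 at (3,4)
Final grid:
  0 0 0 0 1
  0 0 0 0 0
  0 0 0 0 2
  0 0 0 0 7
  0 0 0 0 0
Max pheromone 7 at (3,4)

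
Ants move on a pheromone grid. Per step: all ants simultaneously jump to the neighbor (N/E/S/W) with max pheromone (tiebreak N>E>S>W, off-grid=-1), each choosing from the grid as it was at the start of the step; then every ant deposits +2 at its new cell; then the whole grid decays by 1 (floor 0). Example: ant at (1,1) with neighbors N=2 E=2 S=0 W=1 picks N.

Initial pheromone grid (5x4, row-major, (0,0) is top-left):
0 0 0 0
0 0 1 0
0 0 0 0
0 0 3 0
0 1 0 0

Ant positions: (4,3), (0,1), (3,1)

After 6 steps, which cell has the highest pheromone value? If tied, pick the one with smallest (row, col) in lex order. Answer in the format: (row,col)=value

Step 1: ant0:(4,3)->N->(3,3) | ant1:(0,1)->E->(0,2) | ant2:(3,1)->E->(3,2)
  grid max=4 at (3,2)
Step 2: ant0:(3,3)->W->(3,2) | ant1:(0,2)->E->(0,3) | ant2:(3,2)->E->(3,3)
  grid max=5 at (3,2)
Step 3: ant0:(3,2)->E->(3,3) | ant1:(0,3)->S->(1,3) | ant2:(3,3)->W->(3,2)
  grid max=6 at (3,2)
Step 4: ant0:(3,3)->W->(3,2) | ant1:(1,3)->N->(0,3) | ant2:(3,2)->E->(3,3)
  grid max=7 at (3,2)
Step 5: ant0:(3,2)->E->(3,3) | ant1:(0,3)->S->(1,3) | ant2:(3,3)->W->(3,2)
  grid max=8 at (3,2)
Step 6: ant0:(3,3)->W->(3,2) | ant1:(1,3)->N->(0,3) | ant2:(3,2)->E->(3,3)
  grid max=9 at (3,2)
Final grid:
  0 0 0 1
  0 0 0 0
  0 0 0 0
  0 0 9 6
  0 0 0 0
Max pheromone 9 at (3,2)

Answer: (3,2)=9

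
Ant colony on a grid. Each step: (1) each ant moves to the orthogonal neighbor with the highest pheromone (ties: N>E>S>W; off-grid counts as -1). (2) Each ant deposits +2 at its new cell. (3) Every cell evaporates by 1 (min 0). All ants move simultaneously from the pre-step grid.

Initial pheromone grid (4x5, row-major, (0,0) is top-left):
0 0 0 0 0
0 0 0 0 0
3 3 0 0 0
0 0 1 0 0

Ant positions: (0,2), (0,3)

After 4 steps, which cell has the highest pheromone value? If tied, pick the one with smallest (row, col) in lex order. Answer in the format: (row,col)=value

Step 1: ant0:(0,2)->E->(0,3) | ant1:(0,3)->E->(0,4)
  grid max=2 at (2,0)
Step 2: ant0:(0,3)->E->(0,4) | ant1:(0,4)->W->(0,3)
  grid max=2 at (0,3)
Step 3: ant0:(0,4)->W->(0,3) | ant1:(0,3)->E->(0,4)
  grid max=3 at (0,3)
Step 4: ant0:(0,3)->E->(0,4) | ant1:(0,4)->W->(0,3)
  grid max=4 at (0,3)
Final grid:
  0 0 0 4 4
  0 0 0 0 0
  0 0 0 0 0
  0 0 0 0 0
Max pheromone 4 at (0,3)

Answer: (0,3)=4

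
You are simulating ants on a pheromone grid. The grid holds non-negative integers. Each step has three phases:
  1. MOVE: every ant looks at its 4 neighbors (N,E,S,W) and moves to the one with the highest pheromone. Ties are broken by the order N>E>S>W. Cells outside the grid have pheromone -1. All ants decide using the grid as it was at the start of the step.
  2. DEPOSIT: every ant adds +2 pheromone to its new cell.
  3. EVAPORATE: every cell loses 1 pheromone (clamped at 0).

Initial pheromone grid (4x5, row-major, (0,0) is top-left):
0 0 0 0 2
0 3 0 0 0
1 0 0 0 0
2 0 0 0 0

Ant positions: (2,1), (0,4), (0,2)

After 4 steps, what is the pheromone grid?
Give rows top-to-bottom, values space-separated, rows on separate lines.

After step 1: ants at (1,1),(1,4),(0,3)
  0 0 0 1 1
  0 4 0 0 1
  0 0 0 0 0
  1 0 0 0 0
After step 2: ants at (0,1),(0,4),(0,4)
  0 1 0 0 4
  0 3 0 0 0
  0 0 0 0 0
  0 0 0 0 0
After step 3: ants at (1,1),(1,4),(1,4)
  0 0 0 0 3
  0 4 0 0 3
  0 0 0 0 0
  0 0 0 0 0
After step 4: ants at (0,1),(0,4),(0,4)
  0 1 0 0 6
  0 3 0 0 2
  0 0 0 0 0
  0 0 0 0 0

0 1 0 0 6
0 3 0 0 2
0 0 0 0 0
0 0 0 0 0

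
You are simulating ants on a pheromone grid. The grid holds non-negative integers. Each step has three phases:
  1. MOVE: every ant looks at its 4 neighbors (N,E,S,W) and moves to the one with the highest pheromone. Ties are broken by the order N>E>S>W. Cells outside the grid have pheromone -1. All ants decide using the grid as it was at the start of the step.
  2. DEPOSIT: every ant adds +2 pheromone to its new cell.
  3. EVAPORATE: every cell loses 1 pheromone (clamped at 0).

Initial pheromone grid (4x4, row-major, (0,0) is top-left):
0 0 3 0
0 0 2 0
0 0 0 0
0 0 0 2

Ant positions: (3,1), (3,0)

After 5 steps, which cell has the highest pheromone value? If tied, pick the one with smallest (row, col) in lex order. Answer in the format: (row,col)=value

Step 1: ant0:(3,1)->N->(2,1) | ant1:(3,0)->N->(2,0)
  grid max=2 at (0,2)
Step 2: ant0:(2,1)->W->(2,0) | ant1:(2,0)->E->(2,1)
  grid max=2 at (2,0)
Step 3: ant0:(2,0)->E->(2,1) | ant1:(2,1)->W->(2,0)
  grid max=3 at (2,0)
Step 4: ant0:(2,1)->W->(2,0) | ant1:(2,0)->E->(2,1)
  grid max=4 at (2,0)
Step 5: ant0:(2,0)->E->(2,1) | ant1:(2,1)->W->(2,0)
  grid max=5 at (2,0)
Final grid:
  0 0 0 0
  0 0 0 0
  5 5 0 0
  0 0 0 0
Max pheromone 5 at (2,0)

Answer: (2,0)=5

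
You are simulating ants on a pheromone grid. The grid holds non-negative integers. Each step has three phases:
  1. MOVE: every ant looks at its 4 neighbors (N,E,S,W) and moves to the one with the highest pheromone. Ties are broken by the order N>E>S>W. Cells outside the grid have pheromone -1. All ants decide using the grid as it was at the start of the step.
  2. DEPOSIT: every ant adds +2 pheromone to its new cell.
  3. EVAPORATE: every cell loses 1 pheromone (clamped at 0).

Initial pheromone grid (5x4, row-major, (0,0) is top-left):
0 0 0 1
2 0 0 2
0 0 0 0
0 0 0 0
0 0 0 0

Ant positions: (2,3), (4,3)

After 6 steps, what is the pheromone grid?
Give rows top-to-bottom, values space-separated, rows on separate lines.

After step 1: ants at (1,3),(3,3)
  0 0 0 0
  1 0 0 3
  0 0 0 0
  0 0 0 1
  0 0 0 0
After step 2: ants at (0,3),(2,3)
  0 0 0 1
  0 0 0 2
  0 0 0 1
  0 0 0 0
  0 0 0 0
After step 3: ants at (1,3),(1,3)
  0 0 0 0
  0 0 0 5
  0 0 0 0
  0 0 0 0
  0 0 0 0
After step 4: ants at (0,3),(0,3)
  0 0 0 3
  0 0 0 4
  0 0 0 0
  0 0 0 0
  0 0 0 0
After step 5: ants at (1,3),(1,3)
  0 0 0 2
  0 0 0 7
  0 0 0 0
  0 0 0 0
  0 0 0 0
After step 6: ants at (0,3),(0,3)
  0 0 0 5
  0 0 0 6
  0 0 0 0
  0 0 0 0
  0 0 0 0

0 0 0 5
0 0 0 6
0 0 0 0
0 0 0 0
0 0 0 0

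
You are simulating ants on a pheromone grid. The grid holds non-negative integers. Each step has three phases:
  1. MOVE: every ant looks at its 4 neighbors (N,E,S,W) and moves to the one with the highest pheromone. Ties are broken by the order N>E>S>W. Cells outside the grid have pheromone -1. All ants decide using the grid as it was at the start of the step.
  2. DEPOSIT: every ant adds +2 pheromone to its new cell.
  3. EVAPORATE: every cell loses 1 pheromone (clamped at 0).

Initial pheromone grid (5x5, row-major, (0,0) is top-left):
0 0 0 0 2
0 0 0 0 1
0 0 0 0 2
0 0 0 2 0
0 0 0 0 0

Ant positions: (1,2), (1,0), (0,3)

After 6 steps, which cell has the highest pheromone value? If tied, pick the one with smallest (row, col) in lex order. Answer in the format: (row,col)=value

Step 1: ant0:(1,2)->N->(0,2) | ant1:(1,0)->N->(0,0) | ant2:(0,3)->E->(0,4)
  grid max=3 at (0,4)
Step 2: ant0:(0,2)->E->(0,3) | ant1:(0,0)->E->(0,1) | ant2:(0,4)->S->(1,4)
  grid max=2 at (0,4)
Step 3: ant0:(0,3)->E->(0,4) | ant1:(0,1)->E->(0,2) | ant2:(1,4)->N->(0,4)
  grid max=5 at (0,4)
Step 4: ant0:(0,4)->S->(1,4) | ant1:(0,2)->E->(0,3) | ant2:(0,4)->S->(1,4)
  grid max=4 at (0,4)
Step 5: ant0:(1,4)->N->(0,4) | ant1:(0,3)->E->(0,4) | ant2:(1,4)->N->(0,4)
  grid max=9 at (0,4)
Step 6: ant0:(0,4)->S->(1,4) | ant1:(0,4)->S->(1,4) | ant2:(0,4)->S->(1,4)
  grid max=8 at (0,4)
Final grid:
  0 0 0 0 8
  0 0 0 0 7
  0 0 0 0 0
  0 0 0 0 0
  0 0 0 0 0
Max pheromone 8 at (0,4)

Answer: (0,4)=8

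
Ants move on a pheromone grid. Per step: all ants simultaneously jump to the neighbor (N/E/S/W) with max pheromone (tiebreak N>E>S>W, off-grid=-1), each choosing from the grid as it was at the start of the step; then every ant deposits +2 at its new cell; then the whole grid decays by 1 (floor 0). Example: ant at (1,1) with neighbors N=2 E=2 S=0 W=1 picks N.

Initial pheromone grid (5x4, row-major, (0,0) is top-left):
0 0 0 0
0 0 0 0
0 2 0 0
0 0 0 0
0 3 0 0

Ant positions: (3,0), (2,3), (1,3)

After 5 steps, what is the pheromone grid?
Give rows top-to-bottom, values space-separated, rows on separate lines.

After step 1: ants at (2,0),(1,3),(0,3)
  0 0 0 1
  0 0 0 1
  1 1 0 0
  0 0 0 0
  0 2 0 0
After step 2: ants at (2,1),(0,3),(1,3)
  0 0 0 2
  0 0 0 2
  0 2 0 0
  0 0 0 0
  0 1 0 0
After step 3: ants at (1,1),(1,3),(0,3)
  0 0 0 3
  0 1 0 3
  0 1 0 0
  0 0 0 0
  0 0 0 0
After step 4: ants at (2,1),(0,3),(1,3)
  0 0 0 4
  0 0 0 4
  0 2 0 0
  0 0 0 0
  0 0 0 0
After step 5: ants at (1,1),(1,3),(0,3)
  0 0 0 5
  0 1 0 5
  0 1 0 0
  0 0 0 0
  0 0 0 0

0 0 0 5
0 1 0 5
0 1 0 0
0 0 0 0
0 0 0 0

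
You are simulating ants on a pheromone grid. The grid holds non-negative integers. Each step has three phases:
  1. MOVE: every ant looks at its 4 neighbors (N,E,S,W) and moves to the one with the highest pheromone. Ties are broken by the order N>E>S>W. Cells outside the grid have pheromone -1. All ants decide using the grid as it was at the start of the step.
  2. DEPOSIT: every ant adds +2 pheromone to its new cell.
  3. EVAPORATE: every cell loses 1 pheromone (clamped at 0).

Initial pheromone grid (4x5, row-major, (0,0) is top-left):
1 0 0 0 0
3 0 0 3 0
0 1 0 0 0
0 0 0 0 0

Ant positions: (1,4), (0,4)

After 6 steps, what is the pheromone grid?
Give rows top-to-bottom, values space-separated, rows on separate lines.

After step 1: ants at (1,3),(1,4)
  0 0 0 0 0
  2 0 0 4 1
  0 0 0 0 0
  0 0 0 0 0
After step 2: ants at (1,4),(1,3)
  0 0 0 0 0
  1 0 0 5 2
  0 0 0 0 0
  0 0 0 0 0
After step 3: ants at (1,3),(1,4)
  0 0 0 0 0
  0 0 0 6 3
  0 0 0 0 0
  0 0 0 0 0
After step 4: ants at (1,4),(1,3)
  0 0 0 0 0
  0 0 0 7 4
  0 0 0 0 0
  0 0 0 0 0
After step 5: ants at (1,3),(1,4)
  0 0 0 0 0
  0 0 0 8 5
  0 0 0 0 0
  0 0 0 0 0
After step 6: ants at (1,4),(1,3)
  0 0 0 0 0
  0 0 0 9 6
  0 0 0 0 0
  0 0 0 0 0

0 0 0 0 0
0 0 0 9 6
0 0 0 0 0
0 0 0 0 0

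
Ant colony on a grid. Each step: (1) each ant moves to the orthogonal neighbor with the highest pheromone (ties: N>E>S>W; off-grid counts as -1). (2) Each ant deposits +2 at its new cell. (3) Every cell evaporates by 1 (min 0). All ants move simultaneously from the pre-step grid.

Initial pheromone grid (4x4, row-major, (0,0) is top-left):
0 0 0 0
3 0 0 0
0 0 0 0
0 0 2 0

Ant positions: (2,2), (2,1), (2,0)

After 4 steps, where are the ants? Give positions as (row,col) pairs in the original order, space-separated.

Step 1: ant0:(2,2)->S->(3,2) | ant1:(2,1)->N->(1,1) | ant2:(2,0)->N->(1,0)
  grid max=4 at (1,0)
Step 2: ant0:(3,2)->N->(2,2) | ant1:(1,1)->W->(1,0) | ant2:(1,0)->E->(1,1)
  grid max=5 at (1,0)
Step 3: ant0:(2,2)->S->(3,2) | ant1:(1,0)->E->(1,1) | ant2:(1,1)->W->(1,0)
  grid max=6 at (1,0)
Step 4: ant0:(3,2)->N->(2,2) | ant1:(1,1)->W->(1,0) | ant2:(1,0)->E->(1,1)
  grid max=7 at (1,0)

(2,2) (1,0) (1,1)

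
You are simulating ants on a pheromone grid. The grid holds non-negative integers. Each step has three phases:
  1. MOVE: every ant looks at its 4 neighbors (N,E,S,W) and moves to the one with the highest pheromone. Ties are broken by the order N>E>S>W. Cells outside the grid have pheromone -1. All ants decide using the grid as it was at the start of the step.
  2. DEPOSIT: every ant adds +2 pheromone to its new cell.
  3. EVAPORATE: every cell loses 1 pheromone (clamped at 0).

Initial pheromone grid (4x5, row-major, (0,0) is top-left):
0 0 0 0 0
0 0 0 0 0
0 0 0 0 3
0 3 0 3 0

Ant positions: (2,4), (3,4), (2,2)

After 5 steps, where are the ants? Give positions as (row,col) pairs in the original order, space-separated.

Step 1: ant0:(2,4)->N->(1,4) | ant1:(3,4)->N->(2,4) | ant2:(2,2)->N->(1,2)
  grid max=4 at (2,4)
Step 2: ant0:(1,4)->S->(2,4) | ant1:(2,4)->N->(1,4) | ant2:(1,2)->N->(0,2)
  grid max=5 at (2,4)
Step 3: ant0:(2,4)->N->(1,4) | ant1:(1,4)->S->(2,4) | ant2:(0,2)->E->(0,3)
  grid max=6 at (2,4)
Step 4: ant0:(1,4)->S->(2,4) | ant1:(2,4)->N->(1,4) | ant2:(0,3)->E->(0,4)
  grid max=7 at (2,4)
Step 5: ant0:(2,4)->N->(1,4) | ant1:(1,4)->S->(2,4) | ant2:(0,4)->S->(1,4)
  grid max=8 at (2,4)

(1,4) (2,4) (1,4)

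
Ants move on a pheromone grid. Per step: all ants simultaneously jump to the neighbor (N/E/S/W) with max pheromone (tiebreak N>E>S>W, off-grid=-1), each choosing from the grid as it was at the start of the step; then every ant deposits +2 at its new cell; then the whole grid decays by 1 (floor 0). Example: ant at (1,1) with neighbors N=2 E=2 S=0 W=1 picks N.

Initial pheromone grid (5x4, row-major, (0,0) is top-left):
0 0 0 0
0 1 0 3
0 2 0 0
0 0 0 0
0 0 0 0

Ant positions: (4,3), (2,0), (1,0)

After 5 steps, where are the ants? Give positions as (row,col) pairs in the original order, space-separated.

Step 1: ant0:(4,3)->N->(3,3) | ant1:(2,0)->E->(2,1) | ant2:(1,0)->E->(1,1)
  grid max=3 at (2,1)
Step 2: ant0:(3,3)->N->(2,3) | ant1:(2,1)->N->(1,1) | ant2:(1,1)->S->(2,1)
  grid max=4 at (2,1)
Step 3: ant0:(2,3)->N->(1,3) | ant1:(1,1)->S->(2,1) | ant2:(2,1)->N->(1,1)
  grid max=5 at (2,1)
Step 4: ant0:(1,3)->N->(0,3) | ant1:(2,1)->N->(1,1) | ant2:(1,1)->S->(2,1)
  grid max=6 at (2,1)
Step 5: ant0:(0,3)->S->(1,3) | ant1:(1,1)->S->(2,1) | ant2:(2,1)->N->(1,1)
  grid max=7 at (2,1)

(1,3) (2,1) (1,1)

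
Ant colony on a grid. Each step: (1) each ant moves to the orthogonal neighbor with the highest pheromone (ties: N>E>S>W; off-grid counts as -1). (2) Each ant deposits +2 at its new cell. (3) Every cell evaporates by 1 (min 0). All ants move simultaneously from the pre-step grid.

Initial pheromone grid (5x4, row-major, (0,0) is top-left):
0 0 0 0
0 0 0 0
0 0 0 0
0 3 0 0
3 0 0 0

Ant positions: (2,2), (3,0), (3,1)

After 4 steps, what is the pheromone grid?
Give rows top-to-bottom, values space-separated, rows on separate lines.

After step 1: ants at (1,2),(3,1),(2,1)
  0 0 0 0
  0 0 1 0
  0 1 0 0
  0 4 0 0
  2 0 0 0
After step 2: ants at (0,2),(2,1),(3,1)
  0 0 1 0
  0 0 0 0
  0 2 0 0
  0 5 0 0
  1 0 0 0
After step 3: ants at (0,3),(3,1),(2,1)
  0 0 0 1
  0 0 0 0
  0 3 0 0
  0 6 0 0
  0 0 0 0
After step 4: ants at (1,3),(2,1),(3,1)
  0 0 0 0
  0 0 0 1
  0 4 0 0
  0 7 0 0
  0 0 0 0

0 0 0 0
0 0 0 1
0 4 0 0
0 7 0 0
0 0 0 0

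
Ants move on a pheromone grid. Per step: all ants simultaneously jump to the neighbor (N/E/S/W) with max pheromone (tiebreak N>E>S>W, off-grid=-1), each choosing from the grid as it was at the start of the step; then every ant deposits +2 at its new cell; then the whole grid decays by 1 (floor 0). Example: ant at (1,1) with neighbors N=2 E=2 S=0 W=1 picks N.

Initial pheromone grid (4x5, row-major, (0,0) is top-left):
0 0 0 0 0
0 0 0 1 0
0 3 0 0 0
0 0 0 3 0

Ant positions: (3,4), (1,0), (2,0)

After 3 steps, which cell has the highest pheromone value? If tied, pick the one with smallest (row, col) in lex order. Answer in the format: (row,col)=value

Step 1: ant0:(3,4)->W->(3,3) | ant1:(1,0)->N->(0,0) | ant2:(2,0)->E->(2,1)
  grid max=4 at (2,1)
Step 2: ant0:(3,3)->N->(2,3) | ant1:(0,0)->E->(0,1) | ant2:(2,1)->N->(1,1)
  grid max=3 at (2,1)
Step 3: ant0:(2,3)->S->(3,3) | ant1:(0,1)->S->(1,1) | ant2:(1,1)->S->(2,1)
  grid max=4 at (2,1)
Final grid:
  0 0 0 0 0
  0 2 0 0 0
  0 4 0 0 0
  0 0 0 4 0
Max pheromone 4 at (2,1)

Answer: (2,1)=4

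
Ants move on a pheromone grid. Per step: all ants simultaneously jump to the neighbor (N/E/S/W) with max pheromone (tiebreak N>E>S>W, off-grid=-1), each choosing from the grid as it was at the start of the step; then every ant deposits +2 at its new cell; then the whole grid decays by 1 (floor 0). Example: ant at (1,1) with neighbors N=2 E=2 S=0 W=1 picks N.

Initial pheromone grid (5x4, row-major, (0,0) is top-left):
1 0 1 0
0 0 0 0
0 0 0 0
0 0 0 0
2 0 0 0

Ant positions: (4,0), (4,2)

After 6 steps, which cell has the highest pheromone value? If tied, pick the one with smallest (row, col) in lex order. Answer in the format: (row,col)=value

Step 1: ant0:(4,0)->N->(3,0) | ant1:(4,2)->N->(3,2)
  grid max=1 at (3,0)
Step 2: ant0:(3,0)->S->(4,0) | ant1:(3,2)->N->(2,2)
  grid max=2 at (4,0)
Step 3: ant0:(4,0)->N->(3,0) | ant1:(2,2)->N->(1,2)
  grid max=1 at (1,2)
Step 4: ant0:(3,0)->S->(4,0) | ant1:(1,2)->N->(0,2)
  grid max=2 at (4,0)
Step 5: ant0:(4,0)->N->(3,0) | ant1:(0,2)->E->(0,3)
  grid max=1 at (0,3)
Step 6: ant0:(3,0)->S->(4,0) | ant1:(0,3)->S->(1,3)
  grid max=2 at (4,0)
Final grid:
  0 0 0 0
  0 0 0 1
  0 0 0 0
  0 0 0 0
  2 0 0 0
Max pheromone 2 at (4,0)

Answer: (4,0)=2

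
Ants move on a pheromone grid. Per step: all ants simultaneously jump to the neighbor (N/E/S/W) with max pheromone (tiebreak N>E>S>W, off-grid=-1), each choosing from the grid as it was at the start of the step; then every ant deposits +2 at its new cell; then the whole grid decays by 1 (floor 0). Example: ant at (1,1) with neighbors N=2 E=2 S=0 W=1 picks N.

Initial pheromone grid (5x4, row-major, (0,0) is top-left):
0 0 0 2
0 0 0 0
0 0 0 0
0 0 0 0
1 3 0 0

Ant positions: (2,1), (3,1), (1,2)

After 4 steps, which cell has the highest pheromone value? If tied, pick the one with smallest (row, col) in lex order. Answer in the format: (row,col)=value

Step 1: ant0:(2,1)->N->(1,1) | ant1:(3,1)->S->(4,1) | ant2:(1,2)->N->(0,2)
  grid max=4 at (4,1)
Step 2: ant0:(1,1)->N->(0,1) | ant1:(4,1)->N->(3,1) | ant2:(0,2)->E->(0,3)
  grid max=3 at (4,1)
Step 3: ant0:(0,1)->E->(0,2) | ant1:(3,1)->S->(4,1) | ant2:(0,3)->S->(1,3)
  grid max=4 at (4,1)
Step 4: ant0:(0,2)->E->(0,3) | ant1:(4,1)->N->(3,1) | ant2:(1,3)->N->(0,3)
  grid max=4 at (0,3)
Final grid:
  0 0 0 4
  0 0 0 0
  0 0 0 0
  0 1 0 0
  0 3 0 0
Max pheromone 4 at (0,3)

Answer: (0,3)=4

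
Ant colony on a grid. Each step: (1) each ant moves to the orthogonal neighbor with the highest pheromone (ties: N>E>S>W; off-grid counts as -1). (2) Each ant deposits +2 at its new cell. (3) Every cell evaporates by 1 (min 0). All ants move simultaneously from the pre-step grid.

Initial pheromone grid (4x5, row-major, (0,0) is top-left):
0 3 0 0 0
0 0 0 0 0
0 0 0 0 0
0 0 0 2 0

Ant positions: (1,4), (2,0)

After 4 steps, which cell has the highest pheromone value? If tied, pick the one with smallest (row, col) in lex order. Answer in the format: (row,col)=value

Answer: (0,1)=1

Derivation:
Step 1: ant0:(1,4)->N->(0,4) | ant1:(2,0)->N->(1,0)
  grid max=2 at (0,1)
Step 2: ant0:(0,4)->S->(1,4) | ant1:(1,0)->N->(0,0)
  grid max=1 at (0,0)
Step 3: ant0:(1,4)->N->(0,4) | ant1:(0,0)->E->(0,1)
  grid max=2 at (0,1)
Step 4: ant0:(0,4)->S->(1,4) | ant1:(0,1)->E->(0,2)
  grid max=1 at (0,1)
Final grid:
  0 1 1 0 0
  0 0 0 0 1
  0 0 0 0 0
  0 0 0 0 0
Max pheromone 1 at (0,1)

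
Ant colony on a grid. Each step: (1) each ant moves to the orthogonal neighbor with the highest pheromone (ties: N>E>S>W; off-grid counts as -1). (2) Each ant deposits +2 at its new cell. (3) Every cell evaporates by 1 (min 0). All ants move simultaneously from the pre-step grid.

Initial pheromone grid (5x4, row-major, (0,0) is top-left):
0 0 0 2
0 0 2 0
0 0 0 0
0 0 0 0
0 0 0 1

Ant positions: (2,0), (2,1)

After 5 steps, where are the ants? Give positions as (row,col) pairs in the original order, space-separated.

Step 1: ant0:(2,0)->N->(1,0) | ant1:(2,1)->N->(1,1)
  grid max=1 at (0,3)
Step 2: ant0:(1,0)->E->(1,1) | ant1:(1,1)->E->(1,2)
  grid max=2 at (1,1)
Step 3: ant0:(1,1)->E->(1,2) | ant1:(1,2)->W->(1,1)
  grid max=3 at (1,1)
Step 4: ant0:(1,2)->W->(1,1) | ant1:(1,1)->E->(1,2)
  grid max=4 at (1,1)
Step 5: ant0:(1,1)->E->(1,2) | ant1:(1,2)->W->(1,1)
  grid max=5 at (1,1)

(1,2) (1,1)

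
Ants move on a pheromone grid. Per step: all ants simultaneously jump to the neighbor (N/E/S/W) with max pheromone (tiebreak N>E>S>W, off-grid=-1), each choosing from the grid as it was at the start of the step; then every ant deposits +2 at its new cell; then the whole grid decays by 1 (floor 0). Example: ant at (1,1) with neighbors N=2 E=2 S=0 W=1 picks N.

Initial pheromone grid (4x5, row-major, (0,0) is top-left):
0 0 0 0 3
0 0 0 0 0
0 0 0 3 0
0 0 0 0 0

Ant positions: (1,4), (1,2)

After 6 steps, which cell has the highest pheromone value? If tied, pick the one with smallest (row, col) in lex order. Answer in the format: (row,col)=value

Answer: (0,4)=7

Derivation:
Step 1: ant0:(1,4)->N->(0,4) | ant1:(1,2)->N->(0,2)
  grid max=4 at (0,4)
Step 2: ant0:(0,4)->S->(1,4) | ant1:(0,2)->E->(0,3)
  grid max=3 at (0,4)
Step 3: ant0:(1,4)->N->(0,4) | ant1:(0,3)->E->(0,4)
  grid max=6 at (0,4)
Step 4: ant0:(0,4)->S->(1,4) | ant1:(0,4)->S->(1,4)
  grid max=5 at (0,4)
Step 5: ant0:(1,4)->N->(0,4) | ant1:(1,4)->N->(0,4)
  grid max=8 at (0,4)
Step 6: ant0:(0,4)->S->(1,4) | ant1:(0,4)->S->(1,4)
  grid max=7 at (0,4)
Final grid:
  0 0 0 0 7
  0 0 0 0 5
  0 0 0 0 0
  0 0 0 0 0
Max pheromone 7 at (0,4)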